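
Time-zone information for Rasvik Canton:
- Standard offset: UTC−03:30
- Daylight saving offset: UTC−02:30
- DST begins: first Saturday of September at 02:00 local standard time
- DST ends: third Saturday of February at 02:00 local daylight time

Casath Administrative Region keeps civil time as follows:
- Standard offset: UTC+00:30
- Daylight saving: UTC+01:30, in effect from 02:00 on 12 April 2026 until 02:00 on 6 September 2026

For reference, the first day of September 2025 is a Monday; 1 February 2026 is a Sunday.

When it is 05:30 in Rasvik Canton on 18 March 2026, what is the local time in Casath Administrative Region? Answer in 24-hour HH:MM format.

1 September 2025 is a Monday, so the first Saturday is September 6.
1 February 2026 is a Sunday, so the first Saturday is February 7 and the third is February 21.
18 March 2026 does not fall between 6 September 2025 and 21 February 2026, so daylight saving is not in effect and Rasvik Canton is at UTC−03:30.
05:30 Rasvik Canton + 3h30m = 09:00 UTC.
At the standard offset (UTC+00:30), 09:00 UTC + 0h30m = 09:30 Casath Administrative Region standard time.
Daylight saving runs 12 April – 6 September; the standard-time date in Casath Administrative Region, 18 March 2026, is outside that window, so Casath Administrative Region is on standard time at UTC+00:30.
09:00 UTC + 0h30m = 09:30 Casath Administrative Region.

09:30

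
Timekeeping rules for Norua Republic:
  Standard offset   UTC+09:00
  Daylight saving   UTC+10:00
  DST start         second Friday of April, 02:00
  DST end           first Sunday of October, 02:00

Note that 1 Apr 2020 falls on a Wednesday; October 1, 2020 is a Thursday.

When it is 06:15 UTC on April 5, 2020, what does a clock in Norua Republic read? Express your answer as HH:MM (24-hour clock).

15:15

1 April 2020 is a Wednesday, so the first Friday is April 3 and the second is April 10.
1 October 2020 is a Thursday, so the first Sunday is October 4.
At the standard offset (UTC+09:00), 06:15 UTC + 9h = 15:15 Norua Republic standard time.
The standard-time date in Norua Republic, April 5, 2020, is outside the daylight-saving period (10 April – 4 October), so Norua Republic is on standard time, UTC+09:00.
06:15 UTC + 9h = 15:15 local.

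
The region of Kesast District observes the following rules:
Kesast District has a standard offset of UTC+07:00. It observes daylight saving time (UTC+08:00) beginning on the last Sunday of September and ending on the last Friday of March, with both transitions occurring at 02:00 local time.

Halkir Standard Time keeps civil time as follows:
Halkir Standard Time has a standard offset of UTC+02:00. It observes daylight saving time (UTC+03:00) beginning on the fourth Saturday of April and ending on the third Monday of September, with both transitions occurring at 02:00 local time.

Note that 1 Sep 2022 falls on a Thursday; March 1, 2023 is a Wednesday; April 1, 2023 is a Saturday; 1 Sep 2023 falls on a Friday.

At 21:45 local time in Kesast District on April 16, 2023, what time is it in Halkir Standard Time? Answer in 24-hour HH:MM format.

1 September 2022 is a Thursday, so Sundays fall on 4, 11, 18, 25; the last is September 25.
1 March 2023 is a Wednesday, so Fridays fall on 3, 10, 17, 24, 31; the last is March 31.
Daylight saving runs 25 September 2022 – 31 March 2023; April 16, 2023 is outside that window, so Kesast District is on standard time at UTC+07:00.
21:45 Kesast District − 7h = 14:45 UTC.
1 April 2023 is a Saturday, so the first Saturday is April 1 and the fourth is April 22.
1 September 2023 is a Friday, so the first Monday is September 4 and the third is September 18.
At the standard offset (UTC+02:00), 14:45 UTC + 2h = 16:45 Halkir Standard Time standard time.
The standard-time date in Halkir Standard Time, April 16, 2023, is outside the daylight-saving period (22 April – 18 September), so Halkir Standard Time is on standard time, UTC+02:00.
14:45 UTC + 2h = 16:45 Halkir Standard Time.

16:45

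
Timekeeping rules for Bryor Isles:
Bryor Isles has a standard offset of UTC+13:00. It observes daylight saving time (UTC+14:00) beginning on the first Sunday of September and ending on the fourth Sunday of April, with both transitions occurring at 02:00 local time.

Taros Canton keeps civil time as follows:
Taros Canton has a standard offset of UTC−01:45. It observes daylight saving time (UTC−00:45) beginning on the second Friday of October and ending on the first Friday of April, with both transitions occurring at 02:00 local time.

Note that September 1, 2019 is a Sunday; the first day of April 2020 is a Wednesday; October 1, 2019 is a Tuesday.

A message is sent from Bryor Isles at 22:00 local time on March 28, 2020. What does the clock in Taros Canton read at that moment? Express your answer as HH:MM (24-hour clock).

07:15

1 September 2019 is a Sunday, so the first Sunday is September 1.
1 April 2020 is a Wednesday, so the first Sunday is April 5 and the fourth is April 26.
March 28, 2020 falls between 1 September 2019 and 26 April 2020, so daylight saving is in effect and Bryor Isles is at UTC+14:00.
22:00 Bryor Isles − 14h = 08:00 UTC.
1 October 2019 is a Tuesday, so the first Friday is October 4 and the second is October 11.
1 April 2020 is a Wednesday, so the first Friday is April 3.
At the standard offset (UTC−01:45), 08:00 UTC − 1h45m = 06:15 Taros Canton standard time.
The standard-time date in Taros Canton, March 28, 2020, lies within the daylight-saving period (11 October 2019 – 3 April 2020), so Taros Canton is on daylight time, UTC−00:45.
08:00 UTC − 0h45m = 07:15 Taros Canton.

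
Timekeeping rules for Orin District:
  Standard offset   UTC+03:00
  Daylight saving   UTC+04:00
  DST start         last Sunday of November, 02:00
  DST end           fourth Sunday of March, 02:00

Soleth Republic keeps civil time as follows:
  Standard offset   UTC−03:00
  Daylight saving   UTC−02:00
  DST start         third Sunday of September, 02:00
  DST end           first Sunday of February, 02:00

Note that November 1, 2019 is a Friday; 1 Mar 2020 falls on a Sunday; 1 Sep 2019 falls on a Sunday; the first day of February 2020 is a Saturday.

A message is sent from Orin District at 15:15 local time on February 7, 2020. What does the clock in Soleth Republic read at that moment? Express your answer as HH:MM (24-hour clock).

1 November 2019 is a Friday, so Sundays fall on 3, 10, 17, 24; the last is November 24.
1 March 2020 is a Sunday, so the first Sunday is March 1 and the fourth is March 22.
February 7, 2020 falls between 24 November 2019 and 22 March 2020, so daylight saving is in effect and Orin District is at UTC+04:00.
15:15 Orin District − 4h = 11:15 UTC.
1 September 2019 is a Sunday, so the first Sunday is September 1 and the third is September 15.
1 February 2020 is a Saturday, so the first Sunday is February 2.
At the standard offset (UTC−03:00), 11:15 UTC − 3h = 08:15 Soleth Republic standard time.
The standard-time date in Soleth Republic, February 7, 2020, does not fall between 15 September 2019 and 2 February 2020, so daylight saving is not in effect and Soleth Republic is at UTC−03:00.
11:15 UTC − 3h = 08:15 Soleth Republic.

08:15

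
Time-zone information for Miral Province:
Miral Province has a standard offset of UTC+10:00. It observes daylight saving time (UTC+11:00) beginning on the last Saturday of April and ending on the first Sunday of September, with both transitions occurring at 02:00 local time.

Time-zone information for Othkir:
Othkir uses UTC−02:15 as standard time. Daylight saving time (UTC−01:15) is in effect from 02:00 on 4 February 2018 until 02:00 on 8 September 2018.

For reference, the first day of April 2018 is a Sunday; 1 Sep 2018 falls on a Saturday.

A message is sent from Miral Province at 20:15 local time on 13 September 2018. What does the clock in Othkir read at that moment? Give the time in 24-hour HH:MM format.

1 April 2018 is a Sunday, so Saturdays fall on 7, 14, 21, 28; the last is April 28.
1 September 2018 is a Saturday, so the first Sunday is September 2.
Daylight saving runs 28 April – 2 September; 13 September 2018 is outside that window, so Miral Province is on standard time at UTC+10:00.
20:15 Miral Province − 10h = 10:15 UTC.
At the standard offset (UTC−02:15), 10:15 UTC − 2h15m = 08:00 Othkir standard time.
The standard-time date in Othkir, 13 September 2018, does not fall between 4 February and 8 September, so daylight saving is not in effect and Othkir is at UTC−02:15.
10:15 UTC − 2h15m = 08:00 Othkir.

08:00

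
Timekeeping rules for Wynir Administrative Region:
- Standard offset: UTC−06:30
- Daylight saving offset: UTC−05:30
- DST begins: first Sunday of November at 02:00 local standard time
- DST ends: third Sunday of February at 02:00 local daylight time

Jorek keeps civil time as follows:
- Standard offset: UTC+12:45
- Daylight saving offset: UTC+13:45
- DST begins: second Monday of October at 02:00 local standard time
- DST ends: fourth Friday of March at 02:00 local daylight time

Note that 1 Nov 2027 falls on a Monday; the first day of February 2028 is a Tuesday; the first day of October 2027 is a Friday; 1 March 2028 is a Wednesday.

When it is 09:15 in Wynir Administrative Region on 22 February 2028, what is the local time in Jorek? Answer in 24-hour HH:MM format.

05:30

1 November 2027 is a Monday, so the first Sunday is November 7.
1 February 2028 is a Tuesday, so the first Sunday is February 6 and the third is February 20.
Daylight saving runs 7 November 2027 – 20 February 2028; 22 February 2028 is outside that window, so Wynir Administrative Region is on standard time at UTC−06:30.
09:15 Wynir Administrative Region + 6h30m = 15:45 UTC.
1 October 2027 is a Friday, so the first Monday is October 4 and the second is October 11.
1 March 2028 is a Wednesday, so the first Friday is March 3 and the fourth is March 24.
At the standard offset (UTC+12:45), 15:45 UTC + 12h45m = 04:30 Jorek standard time (rolling into the next day, 23 February 2028).
Daylight saving runs 11 October 2027 – 24 March 2028; the standard-time date in Jorek, 23 February 2028, is inside that window, so Jorek is at UTC+13:45.
15:45 UTC + 13h45m = 05:30 Jorek (rolling into the next day, 23 February 2028).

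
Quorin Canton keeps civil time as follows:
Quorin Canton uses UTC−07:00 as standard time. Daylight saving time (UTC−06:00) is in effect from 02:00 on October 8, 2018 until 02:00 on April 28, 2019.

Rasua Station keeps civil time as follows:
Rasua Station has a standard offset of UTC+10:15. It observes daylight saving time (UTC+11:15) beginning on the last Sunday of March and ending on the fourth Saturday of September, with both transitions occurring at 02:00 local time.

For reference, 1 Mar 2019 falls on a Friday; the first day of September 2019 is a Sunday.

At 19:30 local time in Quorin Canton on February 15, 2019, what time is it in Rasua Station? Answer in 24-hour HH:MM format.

11:45

February 15, 2019 falls between 8 October 2018 and 28 April 2019, so daylight saving is in effect and Quorin Canton is at UTC−06:00.
19:30 Quorin Canton + 6h = 01:30 UTC (rolling into the next day, 16 February 2019).
1 March 2019 is a Friday, so Sundays fall on 3, 10, 17, 24, 31; the last is March 31.
1 September 2019 is a Sunday, so the first Saturday is September 7 and the fourth is September 28.
At the standard offset (UTC+10:15), 01:30 UTC + 10h15m = 11:45 Rasua Station standard time.
The standard-time date in Rasua Station, February 16, 2019, is outside the daylight-saving period (31 March – 28 September), so Rasua Station is on standard time, UTC+10:15.
01:30 UTC + 10h15m = 11:45 Rasua Station.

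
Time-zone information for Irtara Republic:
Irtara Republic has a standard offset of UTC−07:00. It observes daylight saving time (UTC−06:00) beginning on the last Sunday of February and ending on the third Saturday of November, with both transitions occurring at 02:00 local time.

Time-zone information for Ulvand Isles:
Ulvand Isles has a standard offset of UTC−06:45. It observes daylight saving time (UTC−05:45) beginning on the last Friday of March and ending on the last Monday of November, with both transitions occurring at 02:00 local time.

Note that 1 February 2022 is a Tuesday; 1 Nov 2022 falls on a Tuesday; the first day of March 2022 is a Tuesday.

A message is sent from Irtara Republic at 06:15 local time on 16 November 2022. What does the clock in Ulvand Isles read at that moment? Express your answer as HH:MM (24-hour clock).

06:30

1 February 2022 is a Tuesday, so Sundays fall on 6, 13, 20, 27; the last is February 27.
1 November 2022 is a Tuesday, so the first Saturday is November 5 and the third is November 19.
Daylight saving runs 27 February – 19 November; 16 November 2022 is inside that window, so Irtara Republic is at UTC−06:00.
06:15 Irtara Republic + 6h = 12:15 UTC.
1 March 2022 is a Tuesday, so Fridays fall on 4, 11, 18, 25; the last is March 25.
1 November 2022 is a Tuesday, so Mondays fall on 7, 14, 21, 28; the last is November 28.
At the standard offset (UTC−06:45), 12:15 UTC − 6h45m = 05:30 Ulvand Isles standard time.
Daylight saving runs 25 March – 28 November; the standard-time date in Ulvand Isles, 16 November 2022, is inside that window, so Ulvand Isles is at UTC−05:45.
12:15 UTC − 5h45m = 06:30 Ulvand Isles.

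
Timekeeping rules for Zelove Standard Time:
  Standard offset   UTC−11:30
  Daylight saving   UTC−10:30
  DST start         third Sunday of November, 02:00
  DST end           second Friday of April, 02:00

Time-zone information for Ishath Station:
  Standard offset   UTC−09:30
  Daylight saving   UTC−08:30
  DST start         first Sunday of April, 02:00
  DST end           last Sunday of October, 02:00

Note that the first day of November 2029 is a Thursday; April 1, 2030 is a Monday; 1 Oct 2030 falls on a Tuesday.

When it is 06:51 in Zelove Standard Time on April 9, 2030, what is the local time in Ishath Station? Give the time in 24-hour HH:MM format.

1 November 2029 is a Thursday, so the first Sunday is November 4 and the third is November 18.
1 April 2030 is a Monday, so the first Friday is April 5 and the second is April 12.
April 9, 2030 lies within the daylight-saving period (18 November 2029 – 12 April 2030), so Zelove Standard Time is on daylight time, UTC−10:30.
06:51 Zelove Standard Time + 10h30m = 17:21 UTC.
1 April 2030 is a Monday, so the first Sunday is April 7.
1 October 2030 is a Tuesday, so Sundays fall on 6, 13, 20, 27; the last is October 27.
At the standard offset (UTC−09:30), 17:21 UTC − 9h30m = 07:51 Ishath Station standard time.
Daylight saving runs 7 April – 27 October; the standard-time date in Ishath Station, April 9, 2030, is inside that window, so Ishath Station is at UTC−08:30.
17:21 UTC − 8h30m = 08:51 Ishath Station.

08:51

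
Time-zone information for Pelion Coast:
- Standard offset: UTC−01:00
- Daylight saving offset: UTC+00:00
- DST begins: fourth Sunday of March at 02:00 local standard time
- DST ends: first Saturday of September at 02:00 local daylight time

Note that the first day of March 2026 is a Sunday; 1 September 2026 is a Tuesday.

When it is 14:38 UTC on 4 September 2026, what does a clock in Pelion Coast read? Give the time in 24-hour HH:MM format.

1 March 2026 is a Sunday, so the first Sunday is March 1 and the fourth is March 22.
1 September 2026 is a Tuesday, so the first Saturday is September 5.
At the standard offset (UTC−01:00), 14:38 UTC − 1h = 13:38 Pelion Coast standard time.
Daylight saving runs 22 March – 5 September; the standard-time date in Pelion Coast, 4 September 2026, is inside that window, so Pelion Coast is at UTC+00:00.
14:38 UTC + 0h = 14:38 local.

14:38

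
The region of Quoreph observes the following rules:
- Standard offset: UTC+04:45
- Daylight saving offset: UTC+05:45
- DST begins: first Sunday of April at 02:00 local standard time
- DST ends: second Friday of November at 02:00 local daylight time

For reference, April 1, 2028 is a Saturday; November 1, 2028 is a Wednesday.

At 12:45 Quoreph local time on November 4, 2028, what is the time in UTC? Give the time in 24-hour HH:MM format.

1 April 2028 is a Saturday, so the first Sunday is April 2.
1 November 2028 is a Wednesday, so the first Friday is November 3 and the second is November 10.
November 4, 2028 falls between 2 April and 10 November, so daylight saving is in effect and Quoreph is at UTC+05:45.
12:45 local − 5h45m = 07:00 UTC.

07:00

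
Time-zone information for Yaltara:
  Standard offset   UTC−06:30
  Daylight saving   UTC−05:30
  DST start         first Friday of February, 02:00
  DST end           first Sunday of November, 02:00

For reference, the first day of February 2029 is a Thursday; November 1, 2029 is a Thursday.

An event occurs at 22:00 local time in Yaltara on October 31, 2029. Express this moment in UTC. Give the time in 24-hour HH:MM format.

03:30

1 February 2029 is a Thursday, so the first Friday is February 2.
1 November 2029 is a Thursday, so the first Sunday is November 4.
Daylight saving runs 2 February – 4 November; October 31, 2029 is inside that window, so Yaltara is at UTC−05:30.
22:00 local + 5h30m = 03:30 UTC (rolling into the next day, 1 November 2029).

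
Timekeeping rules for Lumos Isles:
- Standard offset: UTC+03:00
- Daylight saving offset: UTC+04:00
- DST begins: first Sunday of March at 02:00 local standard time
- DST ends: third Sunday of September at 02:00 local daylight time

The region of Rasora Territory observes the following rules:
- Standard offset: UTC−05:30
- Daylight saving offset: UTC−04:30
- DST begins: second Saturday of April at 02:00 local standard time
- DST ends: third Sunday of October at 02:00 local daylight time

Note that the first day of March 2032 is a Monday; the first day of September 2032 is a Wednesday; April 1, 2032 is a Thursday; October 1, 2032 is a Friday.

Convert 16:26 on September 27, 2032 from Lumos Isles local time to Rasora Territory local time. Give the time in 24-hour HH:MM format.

08:56

1 March 2032 is a Monday, so the first Sunday is March 7.
1 September 2032 is a Wednesday, so the first Sunday is September 5 and the third is September 19.
September 27, 2032 is outside the daylight-saving period (7 March – 19 September), so Lumos Isles is on standard time, UTC+03:00.
16:26 Lumos Isles − 3h = 13:26 UTC.
1 April 2032 is a Thursday, so the first Saturday is April 3 and the second is April 10.
1 October 2032 is a Friday, so the first Sunday is October 3 and the third is October 17.
At the standard offset (UTC−05:30), 13:26 UTC − 5h30m = 07:56 Rasora Territory standard time.
The standard-time date in Rasora Territory, September 27, 2032, falls between 10 April and 17 October, so daylight saving is in effect and Rasora Territory is at UTC−04:30.
13:26 UTC − 4h30m = 08:56 Rasora Territory.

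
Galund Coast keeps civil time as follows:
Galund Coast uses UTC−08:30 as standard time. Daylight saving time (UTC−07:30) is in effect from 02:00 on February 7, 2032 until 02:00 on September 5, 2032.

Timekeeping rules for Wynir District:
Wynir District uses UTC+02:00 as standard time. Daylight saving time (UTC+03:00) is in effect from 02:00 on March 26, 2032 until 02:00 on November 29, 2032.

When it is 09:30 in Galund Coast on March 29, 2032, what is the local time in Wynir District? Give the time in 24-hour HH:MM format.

20:00

March 29, 2032 lies within the daylight-saving period (7 February – 5 September), so Galund Coast is on daylight time, UTC−07:30.
09:30 Galund Coast + 7h30m = 17:00 UTC.
At the standard offset (UTC+02:00), 17:00 UTC + 2h = 19:00 Wynir District standard time.
Daylight saving runs 26 March – 29 November; the standard-time date in Wynir District, March 29, 2032, is inside that window, so Wynir District is at UTC+03:00.
17:00 UTC + 3h = 20:00 Wynir District.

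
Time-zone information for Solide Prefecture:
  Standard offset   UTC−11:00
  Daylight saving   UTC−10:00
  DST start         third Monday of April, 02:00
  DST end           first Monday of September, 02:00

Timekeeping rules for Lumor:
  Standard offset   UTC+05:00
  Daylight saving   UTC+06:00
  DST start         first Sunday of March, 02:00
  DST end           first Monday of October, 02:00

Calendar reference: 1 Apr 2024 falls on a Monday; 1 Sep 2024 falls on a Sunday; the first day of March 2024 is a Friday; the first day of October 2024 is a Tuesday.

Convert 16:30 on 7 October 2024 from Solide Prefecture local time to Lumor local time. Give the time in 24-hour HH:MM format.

08:30

1 April 2024 is a Monday, so the first Monday is April 1 and the third is April 15.
1 September 2024 is a Sunday, so the first Monday is September 2.
7 October 2024 does not fall between 15 April and 2 September, so daylight saving is not in effect and Solide Prefecture is at UTC−11:00.
16:30 Solide Prefecture + 11h = 03:30 UTC (rolling into the next day, 8 October 2024).
1 March 2024 is a Friday, so the first Sunday is March 3.
1 October 2024 is a Tuesday, so the first Monday is October 7.
At the standard offset (UTC+05:00), 03:30 UTC + 5h = 08:30 Lumor standard time.
The standard-time date in Lumor, 8 October 2024, does not fall between 3 March and 7 October, so daylight saving is not in effect and Lumor is at UTC+05:00.
03:30 UTC + 5h = 08:30 Lumor.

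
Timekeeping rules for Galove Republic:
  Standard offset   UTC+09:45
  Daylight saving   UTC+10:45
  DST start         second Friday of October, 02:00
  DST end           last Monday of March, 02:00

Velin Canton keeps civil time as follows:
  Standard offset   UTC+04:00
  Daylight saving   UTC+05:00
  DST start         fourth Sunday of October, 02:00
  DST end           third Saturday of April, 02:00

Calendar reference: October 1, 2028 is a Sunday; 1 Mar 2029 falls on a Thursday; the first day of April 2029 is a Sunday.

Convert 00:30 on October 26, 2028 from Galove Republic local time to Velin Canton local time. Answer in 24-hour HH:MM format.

1 October 2028 is a Sunday, so the first Friday is October 6 and the second is October 13.
1 March 2029 is a Thursday, so Mondays fall on 5, 12, 19, 26; the last is March 26.
October 26, 2028 lies within the daylight-saving period (13 October 2028 – 26 March 2029), so Galove Republic is on daylight time, UTC+10:45.
00:30 Galove Republic − 10h45m = 13:45 UTC (rolling into the previous day, 25 October 2028).
1 October 2028 is a Sunday, so the first Sunday is October 1 and the fourth is October 22.
1 April 2029 is a Sunday, so the first Saturday is April 7 and the third is April 21.
At the standard offset (UTC+04:00), 13:45 UTC + 4h = 17:45 Velin Canton standard time.
The standard-time date in Velin Canton, October 25, 2028, falls between 22 October 2028 and 21 April 2029, so daylight saving is in effect and Velin Canton is at UTC+05:00.
13:45 UTC + 5h = 18:45 Velin Canton.

18:45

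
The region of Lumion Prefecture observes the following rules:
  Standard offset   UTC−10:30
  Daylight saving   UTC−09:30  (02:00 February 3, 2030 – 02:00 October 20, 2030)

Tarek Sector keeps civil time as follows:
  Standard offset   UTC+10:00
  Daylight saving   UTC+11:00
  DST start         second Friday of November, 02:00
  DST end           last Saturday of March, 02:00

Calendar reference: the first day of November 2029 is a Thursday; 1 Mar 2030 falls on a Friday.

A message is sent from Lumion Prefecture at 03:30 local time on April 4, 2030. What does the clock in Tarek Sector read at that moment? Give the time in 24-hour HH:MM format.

April 4, 2030 falls between 3 February and 20 October, so daylight saving is in effect and Lumion Prefecture is at UTC−09:30.
03:30 Lumion Prefecture + 9h30m = 13:00 UTC.
1 November 2029 is a Thursday, so the first Friday is November 2 and the second is November 9.
1 March 2030 is a Friday, so Saturdays fall on 2, 9, 16, 23, 30; the last is March 30.
At the standard offset (UTC+10:00), 13:00 UTC + 10h = 23:00 Tarek Sector standard time.
The standard-time date in Tarek Sector, April 4, 2030, does not fall between 9 November 2029 and 30 March 2030, so daylight saving is not in effect and Tarek Sector is at UTC+10:00.
13:00 UTC + 10h = 23:00 Tarek Sector.

23:00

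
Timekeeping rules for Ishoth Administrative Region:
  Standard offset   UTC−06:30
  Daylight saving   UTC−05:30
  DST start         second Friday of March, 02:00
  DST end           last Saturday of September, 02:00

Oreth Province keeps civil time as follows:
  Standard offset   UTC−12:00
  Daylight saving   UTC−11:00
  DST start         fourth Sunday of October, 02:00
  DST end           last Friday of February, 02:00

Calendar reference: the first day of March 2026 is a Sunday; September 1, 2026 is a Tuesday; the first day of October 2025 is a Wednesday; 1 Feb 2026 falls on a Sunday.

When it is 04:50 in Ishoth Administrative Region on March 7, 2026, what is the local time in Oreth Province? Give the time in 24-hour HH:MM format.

23:20

1 March 2026 is a Sunday, so the first Friday is March 6 and the second is March 13.
1 September 2026 is a Tuesday, so Saturdays fall on 5, 12, 19, 26; the last is September 26.
March 7, 2026 does not fall between 13 March and 26 September, so daylight saving is not in effect and Ishoth Administrative Region is at UTC−06:30.
04:50 Ishoth Administrative Region + 6h30m = 11:20 UTC.
1 October 2025 is a Wednesday, so the first Sunday is October 5 and the fourth is October 26.
1 February 2026 is a Sunday, so Fridays fall on 6, 13, 20, 27; the last is February 27.
At the standard offset (UTC−12:00), 11:20 UTC − 12h = 23:20 Oreth Province standard time (rolling into the previous day, 6 March 2026).
Daylight saving runs 26 October 2025 – 27 February 2026; the standard-time date in Oreth Province, March 6, 2026, is outside that window, so Oreth Province is on standard time at UTC−12:00.
11:20 UTC − 12h = 23:20 Oreth Province (rolling into the previous day, 6 March 2026).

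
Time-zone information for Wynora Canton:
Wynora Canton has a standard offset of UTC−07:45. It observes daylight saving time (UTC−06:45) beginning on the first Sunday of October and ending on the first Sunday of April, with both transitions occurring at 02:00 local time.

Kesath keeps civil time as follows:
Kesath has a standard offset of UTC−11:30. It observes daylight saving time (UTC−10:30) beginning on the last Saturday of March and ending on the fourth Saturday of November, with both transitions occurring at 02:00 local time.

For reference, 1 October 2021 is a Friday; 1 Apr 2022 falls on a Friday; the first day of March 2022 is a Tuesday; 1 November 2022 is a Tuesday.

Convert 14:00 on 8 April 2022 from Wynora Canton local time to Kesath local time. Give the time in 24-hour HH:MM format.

1 October 2021 is a Friday, so the first Sunday is October 3.
1 April 2022 is a Friday, so the first Sunday is April 3.
8 April 2022 does not fall between 3 October 2021 and 3 April 2022, so daylight saving is not in effect and Wynora Canton is at UTC−07:45.
14:00 Wynora Canton + 7h45m = 21:45 UTC.
1 March 2022 is a Tuesday, so Saturdays fall on 5, 12, 19, 26; the last is March 26.
1 November 2022 is a Tuesday, so the first Saturday is November 5 and the fourth is November 26.
At the standard offset (UTC−11:30), 21:45 UTC − 11h30m = 10:15 Kesath standard time.
The standard-time date in Kesath, 8 April 2022, lies within the daylight-saving period (26 March – 26 November), so Kesath is on daylight time, UTC−10:30.
21:45 UTC − 10h30m = 11:15 Kesath.

11:15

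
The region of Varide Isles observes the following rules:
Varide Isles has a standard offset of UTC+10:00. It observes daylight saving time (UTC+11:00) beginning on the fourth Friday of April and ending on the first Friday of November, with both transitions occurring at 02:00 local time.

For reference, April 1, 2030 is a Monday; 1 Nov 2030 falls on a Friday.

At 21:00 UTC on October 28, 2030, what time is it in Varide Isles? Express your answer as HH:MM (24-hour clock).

08:00

1 April 2030 is a Monday, so the first Friday is April 5 and the fourth is April 26.
1 November 2030 is a Friday, so the first Friday is November 1.
At the standard offset (UTC+10:00), 21:00 UTC + 10h = 07:00 Varide Isles standard time (rolling into the next day, 29 October 2030).
Daylight saving runs 26 April – 1 November; the standard-time date in Varide Isles, October 29, 2030, is inside that window, so Varide Isles is at UTC+11:00.
21:00 UTC + 11h = 08:00 local (rolling into the next day, 29 October 2030).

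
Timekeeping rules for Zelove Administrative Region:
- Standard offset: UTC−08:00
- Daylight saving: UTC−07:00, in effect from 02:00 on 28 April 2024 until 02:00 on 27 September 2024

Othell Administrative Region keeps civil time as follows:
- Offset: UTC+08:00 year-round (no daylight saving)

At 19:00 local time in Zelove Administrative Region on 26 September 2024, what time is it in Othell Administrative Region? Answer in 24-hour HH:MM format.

26 September 2024 falls between 28 April and 27 September, so daylight saving is in effect and Zelove Administrative Region is at UTC−07:00.
19:00 Zelove Administrative Region + 7h = 02:00 UTC (rolling into the next day, 27 September 2024).
Othell Administrative Region has no daylight saving, so its offset is UTC+08:00 year-round.
02:00 UTC + 8h = 10:00 Othell Administrative Region.

10:00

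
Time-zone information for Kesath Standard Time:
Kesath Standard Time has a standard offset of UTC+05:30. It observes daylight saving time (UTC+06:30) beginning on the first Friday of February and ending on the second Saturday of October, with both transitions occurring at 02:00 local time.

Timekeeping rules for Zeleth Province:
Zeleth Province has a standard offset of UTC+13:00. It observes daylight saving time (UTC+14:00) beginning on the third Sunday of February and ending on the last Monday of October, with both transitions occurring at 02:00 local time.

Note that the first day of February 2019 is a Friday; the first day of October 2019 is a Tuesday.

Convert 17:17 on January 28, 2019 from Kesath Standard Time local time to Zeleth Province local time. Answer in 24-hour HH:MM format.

1 February 2019 is a Friday, so the first Friday is February 1.
1 October 2019 is a Tuesday, so the first Saturday is October 5 and the second is October 12.
Daylight saving runs 1 February – 12 October; January 28, 2019 is outside that window, so Kesath Standard Time is on standard time at UTC+05:30.
17:17 Kesath Standard Time − 5h30m = 11:47 UTC.
1 February 2019 is a Friday, so the first Sunday is February 3 and the third is February 17.
1 October 2019 is a Tuesday, so Mondays fall on 7, 14, 21, 28; the last is October 28.
At the standard offset (UTC+13:00), 11:47 UTC + 13h = 00:47 Zeleth Province standard time (rolling into the next day, 29 January 2019).
The standard-time date in Zeleth Province, January 29, 2019, does not fall between 17 February and 28 October, so daylight saving is not in effect and Zeleth Province is at UTC+13:00.
11:47 UTC + 13h = 00:47 Zeleth Province (rolling into the next day, 29 January 2019).

00:47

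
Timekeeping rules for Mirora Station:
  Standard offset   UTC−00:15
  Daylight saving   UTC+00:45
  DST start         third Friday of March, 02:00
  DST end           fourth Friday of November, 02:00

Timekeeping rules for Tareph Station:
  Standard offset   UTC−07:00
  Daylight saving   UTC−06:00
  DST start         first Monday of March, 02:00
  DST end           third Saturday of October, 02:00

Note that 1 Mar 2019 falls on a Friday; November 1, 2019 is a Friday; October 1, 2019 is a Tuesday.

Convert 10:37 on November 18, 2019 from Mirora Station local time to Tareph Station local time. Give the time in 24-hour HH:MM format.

02:52

1 March 2019 is a Friday, so the first Friday is March 1 and the third is March 15.
1 November 2019 is a Friday, so the first Friday is November 1 and the fourth is November 22.
Daylight saving runs 15 March – 22 November; November 18, 2019 is inside that window, so Mirora Station is at UTC+00:45.
10:37 Mirora Station − 0h45m = 09:52 UTC.
1 March 2019 is a Friday, so the first Monday is March 4.
1 October 2019 is a Tuesday, so the first Saturday is October 5 and the third is October 19.
At the standard offset (UTC−07:00), 09:52 UTC − 7h = 02:52 Tareph Station standard time.
The standard-time date in Tareph Station, November 18, 2019, is outside the daylight-saving period (4 March – 19 October), so Tareph Station is on standard time, UTC−07:00.
09:52 UTC − 7h = 02:52 Tareph Station.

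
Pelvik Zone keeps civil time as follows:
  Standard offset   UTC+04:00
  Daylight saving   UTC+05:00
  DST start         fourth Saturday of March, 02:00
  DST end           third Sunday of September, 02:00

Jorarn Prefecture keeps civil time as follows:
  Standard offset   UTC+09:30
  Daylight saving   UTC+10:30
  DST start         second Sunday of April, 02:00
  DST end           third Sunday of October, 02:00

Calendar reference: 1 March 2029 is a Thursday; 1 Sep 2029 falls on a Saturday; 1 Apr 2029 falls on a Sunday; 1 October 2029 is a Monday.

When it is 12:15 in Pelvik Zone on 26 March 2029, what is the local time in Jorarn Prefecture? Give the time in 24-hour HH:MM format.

16:45

1 March 2029 is a Thursday, so the first Saturday is March 3 and the fourth is March 24.
1 September 2029 is a Saturday, so the first Sunday is September 2 and the third is September 16.
Daylight saving runs 24 March – 16 September; 26 March 2029 is inside that window, so Pelvik Zone is at UTC+05:00.
12:15 Pelvik Zone − 5h = 07:15 UTC.
1 April 2029 is a Sunday, so the first Sunday is April 1 and the second is April 8.
1 October 2029 is a Monday, so the first Sunday is October 7 and the third is October 21.
At the standard offset (UTC+09:30), 07:15 UTC + 9h30m = 16:45 Jorarn Prefecture standard time.
The standard-time date in Jorarn Prefecture, 26 March 2029, is outside the daylight-saving period (8 April – 21 October), so Jorarn Prefecture is on standard time, UTC+09:30.
07:15 UTC + 9h30m = 16:45 Jorarn Prefecture.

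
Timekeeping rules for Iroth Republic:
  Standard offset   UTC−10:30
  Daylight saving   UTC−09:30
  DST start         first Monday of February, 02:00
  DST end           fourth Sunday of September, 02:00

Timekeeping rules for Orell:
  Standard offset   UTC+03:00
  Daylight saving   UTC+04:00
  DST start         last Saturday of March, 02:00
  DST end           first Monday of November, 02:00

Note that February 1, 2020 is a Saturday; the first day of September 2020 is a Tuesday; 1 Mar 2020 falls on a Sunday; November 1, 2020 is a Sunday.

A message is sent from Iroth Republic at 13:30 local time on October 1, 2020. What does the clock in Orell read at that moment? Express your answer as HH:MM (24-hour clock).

04:00

1 February 2020 is a Saturday, so the first Monday is February 3.
1 September 2020 is a Tuesday, so the first Sunday is September 6 and the fourth is September 27.
Daylight saving runs 3 February – 27 September; October 1, 2020 is outside that window, so Iroth Republic is on standard time at UTC−10:30.
13:30 Iroth Republic + 10h30m = 00:00 UTC (rolling into the next day, 2 October 2020).
1 March 2020 is a Sunday, so Saturdays fall on 7, 14, 21, 28; the last is March 28.
1 November 2020 is a Sunday, so the first Monday is November 2.
At the standard offset (UTC+03:00), 00:00 UTC + 3h = 03:00 Orell standard time.
The standard-time date in Orell, October 2, 2020, lies within the daylight-saving period (28 March – 2 November), so Orell is on daylight time, UTC+04:00.
00:00 UTC + 4h = 04:00 Orell.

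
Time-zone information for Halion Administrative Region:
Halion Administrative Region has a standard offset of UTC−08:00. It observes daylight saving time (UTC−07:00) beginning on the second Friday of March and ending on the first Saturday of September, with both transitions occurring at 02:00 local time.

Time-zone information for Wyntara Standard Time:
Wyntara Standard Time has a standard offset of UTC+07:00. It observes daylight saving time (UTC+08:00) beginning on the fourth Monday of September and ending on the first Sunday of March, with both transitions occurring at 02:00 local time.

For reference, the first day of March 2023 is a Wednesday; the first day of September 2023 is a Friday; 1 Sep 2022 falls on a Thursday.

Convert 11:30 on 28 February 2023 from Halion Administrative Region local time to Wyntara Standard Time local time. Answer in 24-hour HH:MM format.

1 March 2023 is a Wednesday, so the first Friday is March 3 and the second is March 10.
1 September 2023 is a Friday, so the first Saturday is September 2.
28 February 2023 does not fall between 10 March and 2 September, so daylight saving is not in effect and Halion Administrative Region is at UTC−08:00.
11:30 Halion Administrative Region + 8h = 19:30 UTC.
1 September 2022 is a Thursday, so the first Monday is September 5 and the fourth is September 26.
1 March 2023 is a Wednesday, so the first Sunday is March 5.
At the standard offset (UTC+07:00), 19:30 UTC + 7h = 02:30 Wyntara Standard Time standard time (rolling into the next day, 1 March 2023).
The standard-time date in Wyntara Standard Time, 1 March 2023, lies within the daylight-saving period (26 September 2022 – 5 March 2023), so Wyntara Standard Time is on daylight time, UTC+08:00.
19:30 UTC + 8h = 03:30 Wyntara Standard Time (rolling into the next day, 1 March 2023).

03:30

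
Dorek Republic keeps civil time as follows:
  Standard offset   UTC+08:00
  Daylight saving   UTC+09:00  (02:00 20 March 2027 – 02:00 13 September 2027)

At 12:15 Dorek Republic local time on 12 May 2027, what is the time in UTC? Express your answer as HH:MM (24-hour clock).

03:15

12 May 2027 lies within the daylight-saving period (20 March – 13 September), so Dorek Republic is on daylight time, UTC+09:00.
12:15 local − 9h = 03:15 UTC.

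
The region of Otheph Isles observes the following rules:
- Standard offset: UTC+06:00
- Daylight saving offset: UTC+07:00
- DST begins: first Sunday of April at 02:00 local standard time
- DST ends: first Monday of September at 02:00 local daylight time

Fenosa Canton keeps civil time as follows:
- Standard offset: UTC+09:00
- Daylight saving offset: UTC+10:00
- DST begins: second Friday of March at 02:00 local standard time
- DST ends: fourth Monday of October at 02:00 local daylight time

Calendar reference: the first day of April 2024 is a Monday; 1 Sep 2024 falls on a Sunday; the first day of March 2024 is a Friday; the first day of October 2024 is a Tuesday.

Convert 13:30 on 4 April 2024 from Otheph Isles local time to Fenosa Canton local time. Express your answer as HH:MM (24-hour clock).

1 April 2024 is a Monday, so the first Sunday is April 7.
1 September 2024 is a Sunday, so the first Monday is September 2.
4 April 2024 does not fall between 7 April and 2 September, so daylight saving is not in effect and Otheph Isles is at UTC+06:00.
13:30 Otheph Isles − 6h = 07:30 UTC.
1 March 2024 is a Friday, so the first Friday is March 1 and the second is March 8.
1 October 2024 is a Tuesday, so the first Monday is October 7 and the fourth is October 28.
At the standard offset (UTC+09:00), 07:30 UTC + 9h = 16:30 Fenosa Canton standard time.
The standard-time date in Fenosa Canton, 4 April 2024, lies within the daylight-saving period (8 March – 28 October), so Fenosa Canton is on daylight time, UTC+10:00.
07:30 UTC + 10h = 17:30 Fenosa Canton.

17:30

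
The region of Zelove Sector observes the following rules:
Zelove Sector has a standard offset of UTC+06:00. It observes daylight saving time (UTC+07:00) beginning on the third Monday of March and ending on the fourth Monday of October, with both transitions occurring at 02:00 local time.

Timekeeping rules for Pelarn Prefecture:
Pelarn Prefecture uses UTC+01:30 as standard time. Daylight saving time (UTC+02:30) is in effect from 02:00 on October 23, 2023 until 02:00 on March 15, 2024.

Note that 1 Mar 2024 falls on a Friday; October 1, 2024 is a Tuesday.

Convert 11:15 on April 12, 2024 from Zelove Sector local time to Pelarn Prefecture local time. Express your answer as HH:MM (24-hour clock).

05:45

1 March 2024 is a Friday, so the first Monday is March 4 and the third is March 18.
1 October 2024 is a Tuesday, so the first Monday is October 7 and the fourth is October 28.
Daylight saving runs 18 March – 28 October; April 12, 2024 is inside that window, so Zelove Sector is at UTC+07:00.
11:15 Zelove Sector − 7h = 04:15 UTC.
At the standard offset (UTC+01:30), 04:15 UTC + 1h30m = 05:45 Pelarn Prefecture standard time.
The standard-time date in Pelarn Prefecture, April 12, 2024, does not fall between 23 October 2023 and 15 March 2024, so daylight saving is not in effect and Pelarn Prefecture is at UTC+01:30.
04:15 UTC + 1h30m = 05:45 Pelarn Prefecture.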